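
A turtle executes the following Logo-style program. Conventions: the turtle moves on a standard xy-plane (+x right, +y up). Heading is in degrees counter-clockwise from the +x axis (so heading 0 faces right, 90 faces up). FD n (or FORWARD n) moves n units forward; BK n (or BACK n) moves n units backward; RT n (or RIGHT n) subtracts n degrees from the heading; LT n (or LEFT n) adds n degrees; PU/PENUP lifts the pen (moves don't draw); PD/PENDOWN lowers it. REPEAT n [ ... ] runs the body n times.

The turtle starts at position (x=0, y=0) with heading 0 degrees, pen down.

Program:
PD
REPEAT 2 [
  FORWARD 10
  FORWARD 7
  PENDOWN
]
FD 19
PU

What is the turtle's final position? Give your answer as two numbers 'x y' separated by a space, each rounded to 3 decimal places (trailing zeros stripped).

Answer: 53 0

Derivation:
Executing turtle program step by step:
Start: pos=(0,0), heading=0, pen down
PD: pen down
REPEAT 2 [
  -- iteration 1/2 --
  FD 10: (0,0) -> (10,0) [heading=0, draw]
  FD 7: (10,0) -> (17,0) [heading=0, draw]
  PD: pen down
  -- iteration 2/2 --
  FD 10: (17,0) -> (27,0) [heading=0, draw]
  FD 7: (27,0) -> (34,0) [heading=0, draw]
  PD: pen down
]
FD 19: (34,0) -> (53,0) [heading=0, draw]
PU: pen up
Final: pos=(53,0), heading=0, 5 segment(s) drawn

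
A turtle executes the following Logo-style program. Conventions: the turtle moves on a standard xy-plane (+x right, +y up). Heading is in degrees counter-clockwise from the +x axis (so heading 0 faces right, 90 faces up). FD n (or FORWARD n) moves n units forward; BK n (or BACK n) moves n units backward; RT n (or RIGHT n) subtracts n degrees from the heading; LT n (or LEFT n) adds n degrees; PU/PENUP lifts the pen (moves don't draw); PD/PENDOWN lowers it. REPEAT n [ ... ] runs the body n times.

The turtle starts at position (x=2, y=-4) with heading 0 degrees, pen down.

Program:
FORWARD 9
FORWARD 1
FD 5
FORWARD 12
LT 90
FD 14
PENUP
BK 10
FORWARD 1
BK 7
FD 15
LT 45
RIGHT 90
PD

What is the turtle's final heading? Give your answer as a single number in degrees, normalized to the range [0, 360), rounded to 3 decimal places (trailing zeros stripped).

Answer: 45

Derivation:
Executing turtle program step by step:
Start: pos=(2,-4), heading=0, pen down
FD 9: (2,-4) -> (11,-4) [heading=0, draw]
FD 1: (11,-4) -> (12,-4) [heading=0, draw]
FD 5: (12,-4) -> (17,-4) [heading=0, draw]
FD 12: (17,-4) -> (29,-4) [heading=0, draw]
LT 90: heading 0 -> 90
FD 14: (29,-4) -> (29,10) [heading=90, draw]
PU: pen up
BK 10: (29,10) -> (29,0) [heading=90, move]
FD 1: (29,0) -> (29,1) [heading=90, move]
BK 7: (29,1) -> (29,-6) [heading=90, move]
FD 15: (29,-6) -> (29,9) [heading=90, move]
LT 45: heading 90 -> 135
RT 90: heading 135 -> 45
PD: pen down
Final: pos=(29,9), heading=45, 5 segment(s) drawn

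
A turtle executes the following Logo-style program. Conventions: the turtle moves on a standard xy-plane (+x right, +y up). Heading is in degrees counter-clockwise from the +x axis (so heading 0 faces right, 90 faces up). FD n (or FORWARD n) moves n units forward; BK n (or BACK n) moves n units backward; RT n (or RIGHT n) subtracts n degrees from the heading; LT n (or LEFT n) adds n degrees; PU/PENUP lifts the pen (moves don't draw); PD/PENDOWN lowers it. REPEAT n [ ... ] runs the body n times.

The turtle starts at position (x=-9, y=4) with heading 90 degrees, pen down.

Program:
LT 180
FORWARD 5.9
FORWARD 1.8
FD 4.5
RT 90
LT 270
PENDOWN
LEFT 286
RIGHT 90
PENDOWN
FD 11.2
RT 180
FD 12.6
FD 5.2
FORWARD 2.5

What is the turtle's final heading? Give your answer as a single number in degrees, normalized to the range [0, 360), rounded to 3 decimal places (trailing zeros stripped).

Executing turtle program step by step:
Start: pos=(-9,4), heading=90, pen down
LT 180: heading 90 -> 270
FD 5.9: (-9,4) -> (-9,-1.9) [heading=270, draw]
FD 1.8: (-9,-1.9) -> (-9,-3.7) [heading=270, draw]
FD 4.5: (-9,-3.7) -> (-9,-8.2) [heading=270, draw]
RT 90: heading 270 -> 180
LT 270: heading 180 -> 90
PD: pen down
LT 286: heading 90 -> 16
RT 90: heading 16 -> 286
PD: pen down
FD 11.2: (-9,-8.2) -> (-5.913,-18.966) [heading=286, draw]
RT 180: heading 286 -> 106
FD 12.6: (-5.913,-18.966) -> (-9.386,-6.854) [heading=106, draw]
FD 5.2: (-9.386,-6.854) -> (-10.819,-1.856) [heading=106, draw]
FD 2.5: (-10.819,-1.856) -> (-11.508,0.547) [heading=106, draw]
Final: pos=(-11.508,0.547), heading=106, 7 segment(s) drawn

Answer: 106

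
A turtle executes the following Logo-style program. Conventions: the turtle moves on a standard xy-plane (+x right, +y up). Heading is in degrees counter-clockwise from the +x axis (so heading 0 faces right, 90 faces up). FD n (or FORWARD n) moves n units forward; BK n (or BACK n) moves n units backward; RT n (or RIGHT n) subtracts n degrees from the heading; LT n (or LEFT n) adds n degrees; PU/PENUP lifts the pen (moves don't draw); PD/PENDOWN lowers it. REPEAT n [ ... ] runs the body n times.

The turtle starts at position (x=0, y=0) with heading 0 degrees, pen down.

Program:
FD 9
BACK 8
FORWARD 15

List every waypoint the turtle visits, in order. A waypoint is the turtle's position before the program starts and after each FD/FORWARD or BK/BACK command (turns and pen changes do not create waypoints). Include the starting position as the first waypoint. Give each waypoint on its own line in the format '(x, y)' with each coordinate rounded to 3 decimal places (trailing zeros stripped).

Executing turtle program step by step:
Start: pos=(0,0), heading=0, pen down
FD 9: (0,0) -> (9,0) [heading=0, draw]
BK 8: (9,0) -> (1,0) [heading=0, draw]
FD 15: (1,0) -> (16,0) [heading=0, draw]
Final: pos=(16,0), heading=0, 3 segment(s) drawn
Waypoints (4 total):
(0, 0)
(9, 0)
(1, 0)
(16, 0)

Answer: (0, 0)
(9, 0)
(1, 0)
(16, 0)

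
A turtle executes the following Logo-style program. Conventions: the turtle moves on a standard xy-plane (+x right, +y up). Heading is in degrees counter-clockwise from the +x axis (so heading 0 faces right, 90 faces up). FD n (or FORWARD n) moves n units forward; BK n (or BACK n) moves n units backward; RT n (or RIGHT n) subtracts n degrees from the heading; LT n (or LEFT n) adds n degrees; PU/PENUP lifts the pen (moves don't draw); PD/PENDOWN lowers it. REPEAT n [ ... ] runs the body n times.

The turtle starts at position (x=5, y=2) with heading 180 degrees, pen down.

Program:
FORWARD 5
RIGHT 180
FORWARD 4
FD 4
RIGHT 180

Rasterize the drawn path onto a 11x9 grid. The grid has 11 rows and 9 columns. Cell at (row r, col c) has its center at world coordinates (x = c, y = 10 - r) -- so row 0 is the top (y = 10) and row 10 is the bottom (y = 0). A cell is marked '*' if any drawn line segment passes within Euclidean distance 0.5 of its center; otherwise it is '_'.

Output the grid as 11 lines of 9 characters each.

Segment 0: (5,2) -> (0,2)
Segment 1: (0,2) -> (4,2)
Segment 2: (4,2) -> (8,2)

Answer: _________
_________
_________
_________
_________
_________
_________
_________
*********
_________
_________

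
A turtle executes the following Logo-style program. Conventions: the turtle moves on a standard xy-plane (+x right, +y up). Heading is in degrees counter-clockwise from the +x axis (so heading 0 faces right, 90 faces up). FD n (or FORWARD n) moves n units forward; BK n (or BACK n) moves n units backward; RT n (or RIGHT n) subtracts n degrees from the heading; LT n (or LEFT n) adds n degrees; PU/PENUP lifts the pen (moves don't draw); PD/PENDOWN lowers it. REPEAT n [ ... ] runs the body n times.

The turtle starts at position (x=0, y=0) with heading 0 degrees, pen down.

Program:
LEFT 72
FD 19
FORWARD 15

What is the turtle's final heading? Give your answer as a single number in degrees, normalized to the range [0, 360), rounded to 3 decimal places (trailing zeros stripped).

Executing turtle program step by step:
Start: pos=(0,0), heading=0, pen down
LT 72: heading 0 -> 72
FD 19: (0,0) -> (5.871,18.07) [heading=72, draw]
FD 15: (5.871,18.07) -> (10.507,32.336) [heading=72, draw]
Final: pos=(10.507,32.336), heading=72, 2 segment(s) drawn

Answer: 72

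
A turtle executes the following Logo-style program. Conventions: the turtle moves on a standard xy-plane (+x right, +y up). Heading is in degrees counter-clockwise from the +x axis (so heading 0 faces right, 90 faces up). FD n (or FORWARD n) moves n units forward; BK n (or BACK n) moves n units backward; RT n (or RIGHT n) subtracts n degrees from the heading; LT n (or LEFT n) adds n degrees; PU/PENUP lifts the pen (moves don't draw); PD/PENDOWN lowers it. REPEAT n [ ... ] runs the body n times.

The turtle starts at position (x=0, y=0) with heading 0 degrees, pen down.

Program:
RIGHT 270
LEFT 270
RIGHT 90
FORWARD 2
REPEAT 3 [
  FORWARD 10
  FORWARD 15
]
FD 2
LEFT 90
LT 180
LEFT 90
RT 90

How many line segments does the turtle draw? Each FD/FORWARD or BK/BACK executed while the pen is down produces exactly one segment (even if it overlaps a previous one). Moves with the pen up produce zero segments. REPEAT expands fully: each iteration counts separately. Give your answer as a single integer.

Executing turtle program step by step:
Start: pos=(0,0), heading=0, pen down
RT 270: heading 0 -> 90
LT 270: heading 90 -> 0
RT 90: heading 0 -> 270
FD 2: (0,0) -> (0,-2) [heading=270, draw]
REPEAT 3 [
  -- iteration 1/3 --
  FD 10: (0,-2) -> (0,-12) [heading=270, draw]
  FD 15: (0,-12) -> (0,-27) [heading=270, draw]
  -- iteration 2/3 --
  FD 10: (0,-27) -> (0,-37) [heading=270, draw]
  FD 15: (0,-37) -> (0,-52) [heading=270, draw]
  -- iteration 3/3 --
  FD 10: (0,-52) -> (0,-62) [heading=270, draw]
  FD 15: (0,-62) -> (0,-77) [heading=270, draw]
]
FD 2: (0,-77) -> (0,-79) [heading=270, draw]
LT 90: heading 270 -> 0
LT 180: heading 0 -> 180
LT 90: heading 180 -> 270
RT 90: heading 270 -> 180
Final: pos=(0,-79), heading=180, 8 segment(s) drawn
Segments drawn: 8

Answer: 8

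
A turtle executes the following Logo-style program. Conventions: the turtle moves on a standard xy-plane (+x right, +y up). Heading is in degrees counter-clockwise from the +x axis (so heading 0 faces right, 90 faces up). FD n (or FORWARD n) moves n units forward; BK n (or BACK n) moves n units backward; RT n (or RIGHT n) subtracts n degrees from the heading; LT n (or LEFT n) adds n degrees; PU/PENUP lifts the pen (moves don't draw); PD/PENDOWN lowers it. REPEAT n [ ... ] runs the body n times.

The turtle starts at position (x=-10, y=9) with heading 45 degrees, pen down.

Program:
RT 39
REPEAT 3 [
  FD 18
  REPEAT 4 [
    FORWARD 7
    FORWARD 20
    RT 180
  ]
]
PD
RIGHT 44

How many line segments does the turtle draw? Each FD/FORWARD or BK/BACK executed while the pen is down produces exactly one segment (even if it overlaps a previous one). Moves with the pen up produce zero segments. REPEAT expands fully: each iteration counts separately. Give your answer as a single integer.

Executing turtle program step by step:
Start: pos=(-10,9), heading=45, pen down
RT 39: heading 45 -> 6
REPEAT 3 [
  -- iteration 1/3 --
  FD 18: (-10,9) -> (7.901,10.882) [heading=6, draw]
  REPEAT 4 [
    -- iteration 1/4 --
    FD 7: (7.901,10.882) -> (14.863,11.613) [heading=6, draw]
    FD 20: (14.863,11.613) -> (34.753,13.704) [heading=6, draw]
    RT 180: heading 6 -> 186
    -- iteration 2/4 --
    FD 7: (34.753,13.704) -> (27.792,12.972) [heading=186, draw]
    FD 20: (27.792,12.972) -> (7.901,10.882) [heading=186, draw]
    RT 180: heading 186 -> 6
    -- iteration 3/4 --
    FD 7: (7.901,10.882) -> (14.863,11.613) [heading=6, draw]
    FD 20: (14.863,11.613) -> (34.753,13.704) [heading=6, draw]
    RT 180: heading 6 -> 186
    -- iteration 4/4 --
    FD 7: (34.753,13.704) -> (27.792,12.972) [heading=186, draw]
    FD 20: (27.792,12.972) -> (7.901,10.882) [heading=186, draw]
    RT 180: heading 186 -> 6
  ]
  -- iteration 2/3 --
  FD 18: (7.901,10.882) -> (25.803,12.763) [heading=6, draw]
  REPEAT 4 [
    -- iteration 1/4 --
    FD 7: (25.803,12.763) -> (32.764,13.495) [heading=6, draw]
    FD 20: (32.764,13.495) -> (52.655,15.585) [heading=6, draw]
    RT 180: heading 6 -> 186
    -- iteration 2/4 --
    FD 7: (52.655,15.585) -> (45.693,14.854) [heading=186, draw]
    FD 20: (45.693,14.854) -> (25.803,12.763) [heading=186, draw]
    RT 180: heading 186 -> 6
    -- iteration 3/4 --
    FD 7: (25.803,12.763) -> (32.764,13.495) [heading=6, draw]
    FD 20: (32.764,13.495) -> (52.655,15.585) [heading=6, draw]
    RT 180: heading 6 -> 186
    -- iteration 4/4 --
    FD 7: (52.655,15.585) -> (45.693,14.854) [heading=186, draw]
    FD 20: (45.693,14.854) -> (25.803,12.763) [heading=186, draw]
    RT 180: heading 186 -> 6
  ]
  -- iteration 3/3 --
  FD 18: (25.803,12.763) -> (43.704,14.645) [heading=6, draw]
  REPEAT 4 [
    -- iteration 1/4 --
    FD 7: (43.704,14.645) -> (50.666,15.376) [heading=6, draw]
    FD 20: (50.666,15.376) -> (70.556,17.467) [heading=6, draw]
    RT 180: heading 6 -> 186
    -- iteration 2/4 --
    FD 7: (70.556,17.467) -> (63.595,16.735) [heading=186, draw]
    FD 20: (63.595,16.735) -> (43.704,14.645) [heading=186, draw]
    RT 180: heading 186 -> 6
    -- iteration 3/4 --
    FD 7: (43.704,14.645) -> (50.666,15.376) [heading=6, draw]
    FD 20: (50.666,15.376) -> (70.556,17.467) [heading=6, draw]
    RT 180: heading 6 -> 186
    -- iteration 4/4 --
    FD 7: (70.556,17.467) -> (63.595,16.735) [heading=186, draw]
    FD 20: (63.595,16.735) -> (43.704,14.645) [heading=186, draw]
    RT 180: heading 186 -> 6
  ]
]
PD: pen down
RT 44: heading 6 -> 322
Final: pos=(43.704,14.645), heading=322, 27 segment(s) drawn
Segments drawn: 27

Answer: 27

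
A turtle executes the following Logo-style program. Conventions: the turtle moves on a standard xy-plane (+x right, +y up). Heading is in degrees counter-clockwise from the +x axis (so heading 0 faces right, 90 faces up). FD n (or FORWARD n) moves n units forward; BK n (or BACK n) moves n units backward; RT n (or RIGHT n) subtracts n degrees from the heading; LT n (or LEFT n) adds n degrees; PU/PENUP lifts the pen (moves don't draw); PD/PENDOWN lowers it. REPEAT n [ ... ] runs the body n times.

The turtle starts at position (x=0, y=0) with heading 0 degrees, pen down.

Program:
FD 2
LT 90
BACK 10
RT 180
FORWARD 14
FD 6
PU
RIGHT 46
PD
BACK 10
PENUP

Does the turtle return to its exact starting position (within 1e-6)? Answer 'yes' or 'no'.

Answer: no

Derivation:
Executing turtle program step by step:
Start: pos=(0,0), heading=0, pen down
FD 2: (0,0) -> (2,0) [heading=0, draw]
LT 90: heading 0 -> 90
BK 10: (2,0) -> (2,-10) [heading=90, draw]
RT 180: heading 90 -> 270
FD 14: (2,-10) -> (2,-24) [heading=270, draw]
FD 6: (2,-24) -> (2,-30) [heading=270, draw]
PU: pen up
RT 46: heading 270 -> 224
PD: pen down
BK 10: (2,-30) -> (9.193,-23.053) [heading=224, draw]
PU: pen up
Final: pos=(9.193,-23.053), heading=224, 5 segment(s) drawn

Start position: (0, 0)
Final position: (9.193, -23.053)
Distance = 24.819; >= 1e-6 -> NOT closed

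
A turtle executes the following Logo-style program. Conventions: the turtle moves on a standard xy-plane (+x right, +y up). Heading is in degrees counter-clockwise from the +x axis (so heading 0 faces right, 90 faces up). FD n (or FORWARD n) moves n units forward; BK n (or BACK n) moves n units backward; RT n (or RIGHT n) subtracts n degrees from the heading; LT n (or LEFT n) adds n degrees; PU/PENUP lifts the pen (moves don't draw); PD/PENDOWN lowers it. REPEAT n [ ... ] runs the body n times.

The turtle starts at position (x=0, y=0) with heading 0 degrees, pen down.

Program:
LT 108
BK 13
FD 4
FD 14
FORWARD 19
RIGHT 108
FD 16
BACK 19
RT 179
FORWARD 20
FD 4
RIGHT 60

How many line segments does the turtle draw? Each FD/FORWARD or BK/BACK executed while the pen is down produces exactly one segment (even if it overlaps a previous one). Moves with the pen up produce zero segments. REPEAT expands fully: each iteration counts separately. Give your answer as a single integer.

Executing turtle program step by step:
Start: pos=(0,0), heading=0, pen down
LT 108: heading 0 -> 108
BK 13: (0,0) -> (4.017,-12.364) [heading=108, draw]
FD 4: (4.017,-12.364) -> (2.781,-8.56) [heading=108, draw]
FD 14: (2.781,-8.56) -> (-1.545,4.755) [heading=108, draw]
FD 19: (-1.545,4.755) -> (-7.416,22.825) [heading=108, draw]
RT 108: heading 108 -> 0
FD 16: (-7.416,22.825) -> (8.584,22.825) [heading=0, draw]
BK 19: (8.584,22.825) -> (-10.416,22.825) [heading=0, draw]
RT 179: heading 0 -> 181
FD 20: (-10.416,22.825) -> (-30.413,22.476) [heading=181, draw]
FD 4: (-30.413,22.476) -> (-34.413,22.406) [heading=181, draw]
RT 60: heading 181 -> 121
Final: pos=(-34.413,22.406), heading=121, 8 segment(s) drawn
Segments drawn: 8

Answer: 8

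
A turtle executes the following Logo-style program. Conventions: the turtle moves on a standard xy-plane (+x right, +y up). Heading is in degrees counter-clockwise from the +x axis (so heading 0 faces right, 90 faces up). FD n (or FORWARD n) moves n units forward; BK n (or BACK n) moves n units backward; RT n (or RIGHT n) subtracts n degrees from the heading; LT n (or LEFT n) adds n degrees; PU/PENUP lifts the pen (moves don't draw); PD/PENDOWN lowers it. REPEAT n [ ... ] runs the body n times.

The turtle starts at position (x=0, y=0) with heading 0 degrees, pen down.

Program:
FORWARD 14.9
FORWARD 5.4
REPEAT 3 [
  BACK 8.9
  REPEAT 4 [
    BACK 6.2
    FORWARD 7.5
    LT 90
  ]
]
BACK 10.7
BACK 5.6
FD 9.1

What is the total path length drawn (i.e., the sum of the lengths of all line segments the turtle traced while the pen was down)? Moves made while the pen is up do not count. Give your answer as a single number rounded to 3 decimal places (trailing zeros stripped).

Answer: 236.8

Derivation:
Executing turtle program step by step:
Start: pos=(0,0), heading=0, pen down
FD 14.9: (0,0) -> (14.9,0) [heading=0, draw]
FD 5.4: (14.9,0) -> (20.3,0) [heading=0, draw]
REPEAT 3 [
  -- iteration 1/3 --
  BK 8.9: (20.3,0) -> (11.4,0) [heading=0, draw]
  REPEAT 4 [
    -- iteration 1/4 --
    BK 6.2: (11.4,0) -> (5.2,0) [heading=0, draw]
    FD 7.5: (5.2,0) -> (12.7,0) [heading=0, draw]
    LT 90: heading 0 -> 90
    -- iteration 2/4 --
    BK 6.2: (12.7,0) -> (12.7,-6.2) [heading=90, draw]
    FD 7.5: (12.7,-6.2) -> (12.7,1.3) [heading=90, draw]
    LT 90: heading 90 -> 180
    -- iteration 3/4 --
    BK 6.2: (12.7,1.3) -> (18.9,1.3) [heading=180, draw]
    FD 7.5: (18.9,1.3) -> (11.4,1.3) [heading=180, draw]
    LT 90: heading 180 -> 270
    -- iteration 4/4 --
    BK 6.2: (11.4,1.3) -> (11.4,7.5) [heading=270, draw]
    FD 7.5: (11.4,7.5) -> (11.4,0) [heading=270, draw]
    LT 90: heading 270 -> 0
  ]
  -- iteration 2/3 --
  BK 8.9: (11.4,0) -> (2.5,0) [heading=0, draw]
  REPEAT 4 [
    -- iteration 1/4 --
    BK 6.2: (2.5,0) -> (-3.7,0) [heading=0, draw]
    FD 7.5: (-3.7,0) -> (3.8,0) [heading=0, draw]
    LT 90: heading 0 -> 90
    -- iteration 2/4 --
    BK 6.2: (3.8,0) -> (3.8,-6.2) [heading=90, draw]
    FD 7.5: (3.8,-6.2) -> (3.8,1.3) [heading=90, draw]
    LT 90: heading 90 -> 180
    -- iteration 3/4 --
    BK 6.2: (3.8,1.3) -> (10,1.3) [heading=180, draw]
    FD 7.5: (10,1.3) -> (2.5,1.3) [heading=180, draw]
    LT 90: heading 180 -> 270
    -- iteration 4/4 --
    BK 6.2: (2.5,1.3) -> (2.5,7.5) [heading=270, draw]
    FD 7.5: (2.5,7.5) -> (2.5,0) [heading=270, draw]
    LT 90: heading 270 -> 0
  ]
  -- iteration 3/3 --
  BK 8.9: (2.5,0) -> (-6.4,0) [heading=0, draw]
  REPEAT 4 [
    -- iteration 1/4 --
    BK 6.2: (-6.4,0) -> (-12.6,0) [heading=0, draw]
    FD 7.5: (-12.6,0) -> (-5.1,0) [heading=0, draw]
    LT 90: heading 0 -> 90
    -- iteration 2/4 --
    BK 6.2: (-5.1,0) -> (-5.1,-6.2) [heading=90, draw]
    FD 7.5: (-5.1,-6.2) -> (-5.1,1.3) [heading=90, draw]
    LT 90: heading 90 -> 180
    -- iteration 3/4 --
    BK 6.2: (-5.1,1.3) -> (1.1,1.3) [heading=180, draw]
    FD 7.5: (1.1,1.3) -> (-6.4,1.3) [heading=180, draw]
    LT 90: heading 180 -> 270
    -- iteration 4/4 --
    BK 6.2: (-6.4,1.3) -> (-6.4,7.5) [heading=270, draw]
    FD 7.5: (-6.4,7.5) -> (-6.4,0) [heading=270, draw]
    LT 90: heading 270 -> 0
  ]
]
BK 10.7: (-6.4,0) -> (-17.1,0) [heading=0, draw]
BK 5.6: (-17.1,0) -> (-22.7,0) [heading=0, draw]
FD 9.1: (-22.7,0) -> (-13.6,0) [heading=0, draw]
Final: pos=(-13.6,0), heading=0, 32 segment(s) drawn

Segment lengths:
  seg 1: (0,0) -> (14.9,0), length = 14.9
  seg 2: (14.9,0) -> (20.3,0), length = 5.4
  seg 3: (20.3,0) -> (11.4,0), length = 8.9
  seg 4: (11.4,0) -> (5.2,0), length = 6.2
  seg 5: (5.2,0) -> (12.7,0), length = 7.5
  seg 6: (12.7,0) -> (12.7,-6.2), length = 6.2
  seg 7: (12.7,-6.2) -> (12.7,1.3), length = 7.5
  seg 8: (12.7,1.3) -> (18.9,1.3), length = 6.2
  seg 9: (18.9,1.3) -> (11.4,1.3), length = 7.5
  seg 10: (11.4,1.3) -> (11.4,7.5), length = 6.2
  seg 11: (11.4,7.5) -> (11.4,0), length = 7.5
  seg 12: (11.4,0) -> (2.5,0), length = 8.9
  seg 13: (2.5,0) -> (-3.7,0), length = 6.2
  seg 14: (-3.7,0) -> (3.8,0), length = 7.5
  seg 15: (3.8,0) -> (3.8,-6.2), length = 6.2
  seg 16: (3.8,-6.2) -> (3.8,1.3), length = 7.5
  seg 17: (3.8,1.3) -> (10,1.3), length = 6.2
  seg 18: (10,1.3) -> (2.5,1.3), length = 7.5
  seg 19: (2.5,1.3) -> (2.5,7.5), length = 6.2
  seg 20: (2.5,7.5) -> (2.5,0), length = 7.5
  seg 21: (2.5,0) -> (-6.4,0), length = 8.9
  seg 22: (-6.4,0) -> (-12.6,0), length = 6.2
  seg 23: (-12.6,0) -> (-5.1,0), length = 7.5
  seg 24: (-5.1,0) -> (-5.1,-6.2), length = 6.2
  seg 25: (-5.1,-6.2) -> (-5.1,1.3), length = 7.5
  seg 26: (-5.1,1.3) -> (1.1,1.3), length = 6.2
  seg 27: (1.1,1.3) -> (-6.4,1.3), length = 7.5
  seg 28: (-6.4,1.3) -> (-6.4,7.5), length = 6.2
  seg 29: (-6.4,7.5) -> (-6.4,0), length = 7.5
  seg 30: (-6.4,0) -> (-17.1,0), length = 10.7
  seg 31: (-17.1,0) -> (-22.7,0), length = 5.6
  seg 32: (-22.7,0) -> (-13.6,0), length = 9.1
Total = 236.8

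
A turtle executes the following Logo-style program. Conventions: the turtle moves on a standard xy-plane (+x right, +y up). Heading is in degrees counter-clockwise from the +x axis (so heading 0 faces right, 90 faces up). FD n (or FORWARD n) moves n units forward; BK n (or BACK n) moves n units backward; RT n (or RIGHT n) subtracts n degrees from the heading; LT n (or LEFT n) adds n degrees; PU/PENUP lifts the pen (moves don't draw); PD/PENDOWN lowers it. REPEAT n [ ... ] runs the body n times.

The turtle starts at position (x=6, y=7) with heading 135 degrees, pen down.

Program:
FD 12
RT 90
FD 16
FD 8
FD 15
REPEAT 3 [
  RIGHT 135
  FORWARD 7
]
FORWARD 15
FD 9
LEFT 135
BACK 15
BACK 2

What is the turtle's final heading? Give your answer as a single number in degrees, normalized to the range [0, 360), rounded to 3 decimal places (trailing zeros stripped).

Executing turtle program step by step:
Start: pos=(6,7), heading=135, pen down
FD 12: (6,7) -> (-2.485,15.485) [heading=135, draw]
RT 90: heading 135 -> 45
FD 16: (-2.485,15.485) -> (8.828,26.799) [heading=45, draw]
FD 8: (8.828,26.799) -> (14.485,32.456) [heading=45, draw]
FD 15: (14.485,32.456) -> (25.092,43.062) [heading=45, draw]
REPEAT 3 [
  -- iteration 1/3 --
  RT 135: heading 45 -> 270
  FD 7: (25.092,43.062) -> (25.092,36.062) [heading=270, draw]
  -- iteration 2/3 --
  RT 135: heading 270 -> 135
  FD 7: (25.092,36.062) -> (20.142,41.012) [heading=135, draw]
  -- iteration 3/3 --
  RT 135: heading 135 -> 0
  FD 7: (20.142,41.012) -> (27.142,41.012) [heading=0, draw]
]
FD 15: (27.142,41.012) -> (42.142,41.012) [heading=0, draw]
FD 9: (42.142,41.012) -> (51.142,41.012) [heading=0, draw]
LT 135: heading 0 -> 135
BK 15: (51.142,41.012) -> (61.749,30.406) [heading=135, draw]
BK 2: (61.749,30.406) -> (63.163,28.991) [heading=135, draw]
Final: pos=(63.163,28.991), heading=135, 11 segment(s) drawn

Answer: 135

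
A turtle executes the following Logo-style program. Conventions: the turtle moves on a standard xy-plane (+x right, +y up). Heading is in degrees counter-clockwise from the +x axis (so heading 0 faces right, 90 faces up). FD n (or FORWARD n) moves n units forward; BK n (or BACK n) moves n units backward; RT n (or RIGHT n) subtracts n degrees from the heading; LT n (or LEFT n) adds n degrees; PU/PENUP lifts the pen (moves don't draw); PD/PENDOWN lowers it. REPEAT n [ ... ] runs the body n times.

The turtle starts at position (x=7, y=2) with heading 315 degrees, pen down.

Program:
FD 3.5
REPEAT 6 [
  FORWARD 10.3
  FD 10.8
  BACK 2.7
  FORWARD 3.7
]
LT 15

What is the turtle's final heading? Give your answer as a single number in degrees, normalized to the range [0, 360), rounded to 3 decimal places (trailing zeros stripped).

Executing turtle program step by step:
Start: pos=(7,2), heading=315, pen down
FD 3.5: (7,2) -> (9.475,-0.475) [heading=315, draw]
REPEAT 6 [
  -- iteration 1/6 --
  FD 10.3: (9.475,-0.475) -> (16.758,-7.758) [heading=315, draw]
  FD 10.8: (16.758,-7.758) -> (24.395,-15.395) [heading=315, draw]
  BK 2.7: (24.395,-15.395) -> (22.486,-13.486) [heading=315, draw]
  FD 3.7: (22.486,-13.486) -> (25.102,-16.102) [heading=315, draw]
  -- iteration 2/6 --
  FD 10.3: (25.102,-16.102) -> (32.385,-23.385) [heading=315, draw]
  FD 10.8: (32.385,-23.385) -> (40.022,-31.022) [heading=315, draw]
  BK 2.7: (40.022,-31.022) -> (38.113,-29.113) [heading=315, draw]
  FD 3.7: (38.113,-29.113) -> (40.729,-31.729) [heading=315, draw]
  -- iteration 3/6 --
  FD 10.3: (40.729,-31.729) -> (48.012,-39.012) [heading=315, draw]
  FD 10.8: (48.012,-39.012) -> (55.649,-46.649) [heading=315, draw]
  BK 2.7: (55.649,-46.649) -> (53.74,-44.74) [heading=315, draw]
  FD 3.7: (53.74,-44.74) -> (56.356,-47.356) [heading=315, draw]
  -- iteration 4/6 --
  FD 10.3: (56.356,-47.356) -> (63.639,-54.639) [heading=315, draw]
  FD 10.8: (63.639,-54.639) -> (71.276,-62.276) [heading=315, draw]
  BK 2.7: (71.276,-62.276) -> (69.367,-60.367) [heading=315, draw]
  FD 3.7: (69.367,-60.367) -> (71.983,-62.983) [heading=315, draw]
  -- iteration 5/6 --
  FD 10.3: (71.983,-62.983) -> (79.266,-70.266) [heading=315, draw]
  FD 10.8: (79.266,-70.266) -> (86.903,-77.903) [heading=315, draw]
  BK 2.7: (86.903,-77.903) -> (84.994,-75.994) [heading=315, draw]
  FD 3.7: (84.994,-75.994) -> (87.61,-78.61) [heading=315, draw]
  -- iteration 6/6 --
  FD 10.3: (87.61,-78.61) -> (94.893,-85.893) [heading=315, draw]
  FD 10.8: (94.893,-85.893) -> (102.53,-93.53) [heading=315, draw]
  BK 2.7: (102.53,-93.53) -> (100.621,-91.621) [heading=315, draw]
  FD 3.7: (100.621,-91.621) -> (103.237,-94.237) [heading=315, draw]
]
LT 15: heading 315 -> 330
Final: pos=(103.237,-94.237), heading=330, 25 segment(s) drawn

Answer: 330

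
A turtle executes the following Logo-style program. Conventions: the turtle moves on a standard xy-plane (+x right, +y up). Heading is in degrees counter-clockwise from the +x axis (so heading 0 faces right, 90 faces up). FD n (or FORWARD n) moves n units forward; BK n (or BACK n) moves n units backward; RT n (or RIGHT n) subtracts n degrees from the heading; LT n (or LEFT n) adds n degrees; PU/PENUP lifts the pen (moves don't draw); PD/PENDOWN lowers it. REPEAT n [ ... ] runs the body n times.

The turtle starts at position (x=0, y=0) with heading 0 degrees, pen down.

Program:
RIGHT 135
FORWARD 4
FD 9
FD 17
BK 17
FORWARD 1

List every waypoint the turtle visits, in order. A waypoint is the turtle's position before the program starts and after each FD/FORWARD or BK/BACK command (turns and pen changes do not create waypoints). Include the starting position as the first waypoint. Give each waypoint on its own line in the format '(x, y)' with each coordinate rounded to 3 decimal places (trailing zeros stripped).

Executing turtle program step by step:
Start: pos=(0,0), heading=0, pen down
RT 135: heading 0 -> 225
FD 4: (0,0) -> (-2.828,-2.828) [heading=225, draw]
FD 9: (-2.828,-2.828) -> (-9.192,-9.192) [heading=225, draw]
FD 17: (-9.192,-9.192) -> (-21.213,-21.213) [heading=225, draw]
BK 17: (-21.213,-21.213) -> (-9.192,-9.192) [heading=225, draw]
FD 1: (-9.192,-9.192) -> (-9.899,-9.899) [heading=225, draw]
Final: pos=(-9.899,-9.899), heading=225, 5 segment(s) drawn
Waypoints (6 total):
(0, 0)
(-2.828, -2.828)
(-9.192, -9.192)
(-21.213, -21.213)
(-9.192, -9.192)
(-9.899, -9.899)

Answer: (0, 0)
(-2.828, -2.828)
(-9.192, -9.192)
(-21.213, -21.213)
(-9.192, -9.192)
(-9.899, -9.899)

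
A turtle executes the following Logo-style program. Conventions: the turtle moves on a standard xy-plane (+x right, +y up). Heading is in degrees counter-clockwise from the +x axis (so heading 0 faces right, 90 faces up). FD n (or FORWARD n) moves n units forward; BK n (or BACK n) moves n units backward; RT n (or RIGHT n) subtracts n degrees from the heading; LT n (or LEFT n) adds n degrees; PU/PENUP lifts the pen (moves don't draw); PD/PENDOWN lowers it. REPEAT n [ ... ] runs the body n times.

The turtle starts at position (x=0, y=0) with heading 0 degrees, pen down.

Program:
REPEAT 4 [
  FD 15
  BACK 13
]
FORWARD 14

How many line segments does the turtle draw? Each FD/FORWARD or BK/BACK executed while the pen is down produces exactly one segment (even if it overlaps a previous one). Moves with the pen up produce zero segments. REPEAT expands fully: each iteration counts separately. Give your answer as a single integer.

Executing turtle program step by step:
Start: pos=(0,0), heading=0, pen down
REPEAT 4 [
  -- iteration 1/4 --
  FD 15: (0,0) -> (15,0) [heading=0, draw]
  BK 13: (15,0) -> (2,0) [heading=0, draw]
  -- iteration 2/4 --
  FD 15: (2,0) -> (17,0) [heading=0, draw]
  BK 13: (17,0) -> (4,0) [heading=0, draw]
  -- iteration 3/4 --
  FD 15: (4,0) -> (19,0) [heading=0, draw]
  BK 13: (19,0) -> (6,0) [heading=0, draw]
  -- iteration 4/4 --
  FD 15: (6,0) -> (21,0) [heading=0, draw]
  BK 13: (21,0) -> (8,0) [heading=0, draw]
]
FD 14: (8,0) -> (22,0) [heading=0, draw]
Final: pos=(22,0), heading=0, 9 segment(s) drawn
Segments drawn: 9

Answer: 9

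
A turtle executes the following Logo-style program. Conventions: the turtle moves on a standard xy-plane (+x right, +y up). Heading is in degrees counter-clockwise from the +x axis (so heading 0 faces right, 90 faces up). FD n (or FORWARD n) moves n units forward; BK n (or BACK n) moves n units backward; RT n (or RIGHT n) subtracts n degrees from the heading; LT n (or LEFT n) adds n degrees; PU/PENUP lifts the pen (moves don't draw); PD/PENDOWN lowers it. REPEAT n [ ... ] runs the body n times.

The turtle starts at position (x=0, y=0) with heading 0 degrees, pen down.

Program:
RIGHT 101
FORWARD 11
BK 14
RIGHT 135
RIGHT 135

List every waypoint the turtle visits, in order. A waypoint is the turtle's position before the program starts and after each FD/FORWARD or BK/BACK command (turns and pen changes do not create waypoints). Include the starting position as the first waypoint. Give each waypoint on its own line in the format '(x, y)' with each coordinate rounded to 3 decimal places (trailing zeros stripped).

Executing turtle program step by step:
Start: pos=(0,0), heading=0, pen down
RT 101: heading 0 -> 259
FD 11: (0,0) -> (-2.099,-10.798) [heading=259, draw]
BK 14: (-2.099,-10.798) -> (0.572,2.945) [heading=259, draw]
RT 135: heading 259 -> 124
RT 135: heading 124 -> 349
Final: pos=(0.572,2.945), heading=349, 2 segment(s) drawn
Waypoints (3 total):
(0, 0)
(-2.099, -10.798)
(0.572, 2.945)

Answer: (0, 0)
(-2.099, -10.798)
(0.572, 2.945)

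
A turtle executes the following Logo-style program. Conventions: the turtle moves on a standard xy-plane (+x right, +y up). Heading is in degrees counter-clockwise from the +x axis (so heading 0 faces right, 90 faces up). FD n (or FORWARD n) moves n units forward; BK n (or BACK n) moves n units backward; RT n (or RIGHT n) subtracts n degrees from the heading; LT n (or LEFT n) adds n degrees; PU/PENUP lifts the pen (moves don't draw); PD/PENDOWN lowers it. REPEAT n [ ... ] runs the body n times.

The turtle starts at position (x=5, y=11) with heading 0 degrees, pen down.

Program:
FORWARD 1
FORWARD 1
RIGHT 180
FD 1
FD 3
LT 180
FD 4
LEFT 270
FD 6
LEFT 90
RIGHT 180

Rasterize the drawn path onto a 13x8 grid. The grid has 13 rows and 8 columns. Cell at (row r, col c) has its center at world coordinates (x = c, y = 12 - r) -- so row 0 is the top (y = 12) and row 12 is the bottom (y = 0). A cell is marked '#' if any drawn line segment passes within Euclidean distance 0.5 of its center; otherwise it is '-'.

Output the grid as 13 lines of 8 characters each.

Segment 0: (5,11) -> (6,11)
Segment 1: (6,11) -> (7,11)
Segment 2: (7,11) -> (6,11)
Segment 3: (6,11) -> (3,11)
Segment 4: (3,11) -> (7,11)
Segment 5: (7,11) -> (7,5)

Answer: --------
---#####
-------#
-------#
-------#
-------#
-------#
-------#
--------
--------
--------
--------
--------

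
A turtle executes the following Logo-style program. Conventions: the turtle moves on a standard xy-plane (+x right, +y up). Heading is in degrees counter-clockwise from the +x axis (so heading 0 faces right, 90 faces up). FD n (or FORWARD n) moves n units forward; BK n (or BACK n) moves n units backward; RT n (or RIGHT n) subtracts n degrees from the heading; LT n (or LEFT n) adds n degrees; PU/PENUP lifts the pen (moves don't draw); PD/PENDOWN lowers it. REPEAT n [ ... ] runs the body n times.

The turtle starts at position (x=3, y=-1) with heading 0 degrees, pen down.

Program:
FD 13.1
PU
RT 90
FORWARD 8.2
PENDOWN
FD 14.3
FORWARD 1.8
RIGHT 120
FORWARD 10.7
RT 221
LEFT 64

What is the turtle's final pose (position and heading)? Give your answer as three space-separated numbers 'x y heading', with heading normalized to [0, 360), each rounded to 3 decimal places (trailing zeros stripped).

Executing turtle program step by step:
Start: pos=(3,-1), heading=0, pen down
FD 13.1: (3,-1) -> (16.1,-1) [heading=0, draw]
PU: pen up
RT 90: heading 0 -> 270
FD 8.2: (16.1,-1) -> (16.1,-9.2) [heading=270, move]
PD: pen down
FD 14.3: (16.1,-9.2) -> (16.1,-23.5) [heading=270, draw]
FD 1.8: (16.1,-23.5) -> (16.1,-25.3) [heading=270, draw]
RT 120: heading 270 -> 150
FD 10.7: (16.1,-25.3) -> (6.834,-19.95) [heading=150, draw]
RT 221: heading 150 -> 289
LT 64: heading 289 -> 353
Final: pos=(6.834,-19.95), heading=353, 4 segment(s) drawn

Answer: 6.834 -19.95 353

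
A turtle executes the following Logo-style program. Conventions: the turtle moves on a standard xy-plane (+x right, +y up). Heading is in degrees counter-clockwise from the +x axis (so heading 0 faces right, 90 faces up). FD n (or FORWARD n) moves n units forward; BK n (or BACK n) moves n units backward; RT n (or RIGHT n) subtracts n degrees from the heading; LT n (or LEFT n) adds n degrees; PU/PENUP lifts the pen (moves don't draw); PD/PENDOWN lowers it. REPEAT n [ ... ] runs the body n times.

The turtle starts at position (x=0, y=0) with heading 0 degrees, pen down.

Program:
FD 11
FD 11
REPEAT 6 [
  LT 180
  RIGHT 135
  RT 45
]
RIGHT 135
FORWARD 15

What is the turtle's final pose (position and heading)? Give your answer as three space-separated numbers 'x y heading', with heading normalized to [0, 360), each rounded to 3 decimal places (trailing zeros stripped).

Executing turtle program step by step:
Start: pos=(0,0), heading=0, pen down
FD 11: (0,0) -> (11,0) [heading=0, draw]
FD 11: (11,0) -> (22,0) [heading=0, draw]
REPEAT 6 [
  -- iteration 1/6 --
  LT 180: heading 0 -> 180
  RT 135: heading 180 -> 45
  RT 45: heading 45 -> 0
  -- iteration 2/6 --
  LT 180: heading 0 -> 180
  RT 135: heading 180 -> 45
  RT 45: heading 45 -> 0
  -- iteration 3/6 --
  LT 180: heading 0 -> 180
  RT 135: heading 180 -> 45
  RT 45: heading 45 -> 0
  -- iteration 4/6 --
  LT 180: heading 0 -> 180
  RT 135: heading 180 -> 45
  RT 45: heading 45 -> 0
  -- iteration 5/6 --
  LT 180: heading 0 -> 180
  RT 135: heading 180 -> 45
  RT 45: heading 45 -> 0
  -- iteration 6/6 --
  LT 180: heading 0 -> 180
  RT 135: heading 180 -> 45
  RT 45: heading 45 -> 0
]
RT 135: heading 0 -> 225
FD 15: (22,0) -> (11.393,-10.607) [heading=225, draw]
Final: pos=(11.393,-10.607), heading=225, 3 segment(s) drawn

Answer: 11.393 -10.607 225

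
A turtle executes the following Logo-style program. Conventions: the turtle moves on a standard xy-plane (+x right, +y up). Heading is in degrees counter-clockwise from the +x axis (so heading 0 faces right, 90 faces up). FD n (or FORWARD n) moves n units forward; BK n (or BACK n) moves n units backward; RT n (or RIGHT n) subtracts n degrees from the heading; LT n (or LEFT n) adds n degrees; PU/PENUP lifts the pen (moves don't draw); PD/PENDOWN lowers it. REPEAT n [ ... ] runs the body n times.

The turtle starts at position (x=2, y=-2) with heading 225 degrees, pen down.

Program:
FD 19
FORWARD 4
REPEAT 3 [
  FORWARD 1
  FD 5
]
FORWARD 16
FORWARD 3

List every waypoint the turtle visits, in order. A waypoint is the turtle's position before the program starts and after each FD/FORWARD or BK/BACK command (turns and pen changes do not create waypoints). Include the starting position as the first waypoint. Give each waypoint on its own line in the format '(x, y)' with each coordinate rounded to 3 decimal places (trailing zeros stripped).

Answer: (2, -2)
(-11.435, -15.435)
(-14.263, -18.263)
(-14.971, -18.971)
(-18.506, -22.506)
(-19.213, -23.213)
(-22.749, -26.749)
(-23.456, -27.456)
(-26.991, -30.991)
(-38.305, -42.305)
(-40.426, -44.426)

Derivation:
Executing turtle program step by step:
Start: pos=(2,-2), heading=225, pen down
FD 19: (2,-2) -> (-11.435,-15.435) [heading=225, draw]
FD 4: (-11.435,-15.435) -> (-14.263,-18.263) [heading=225, draw]
REPEAT 3 [
  -- iteration 1/3 --
  FD 1: (-14.263,-18.263) -> (-14.971,-18.971) [heading=225, draw]
  FD 5: (-14.971,-18.971) -> (-18.506,-22.506) [heading=225, draw]
  -- iteration 2/3 --
  FD 1: (-18.506,-22.506) -> (-19.213,-23.213) [heading=225, draw]
  FD 5: (-19.213,-23.213) -> (-22.749,-26.749) [heading=225, draw]
  -- iteration 3/3 --
  FD 1: (-22.749,-26.749) -> (-23.456,-27.456) [heading=225, draw]
  FD 5: (-23.456,-27.456) -> (-26.991,-30.991) [heading=225, draw]
]
FD 16: (-26.991,-30.991) -> (-38.305,-42.305) [heading=225, draw]
FD 3: (-38.305,-42.305) -> (-40.426,-44.426) [heading=225, draw]
Final: pos=(-40.426,-44.426), heading=225, 10 segment(s) drawn
Waypoints (11 total):
(2, -2)
(-11.435, -15.435)
(-14.263, -18.263)
(-14.971, -18.971)
(-18.506, -22.506)
(-19.213, -23.213)
(-22.749, -26.749)
(-23.456, -27.456)
(-26.991, -30.991)
(-38.305, -42.305)
(-40.426, -44.426)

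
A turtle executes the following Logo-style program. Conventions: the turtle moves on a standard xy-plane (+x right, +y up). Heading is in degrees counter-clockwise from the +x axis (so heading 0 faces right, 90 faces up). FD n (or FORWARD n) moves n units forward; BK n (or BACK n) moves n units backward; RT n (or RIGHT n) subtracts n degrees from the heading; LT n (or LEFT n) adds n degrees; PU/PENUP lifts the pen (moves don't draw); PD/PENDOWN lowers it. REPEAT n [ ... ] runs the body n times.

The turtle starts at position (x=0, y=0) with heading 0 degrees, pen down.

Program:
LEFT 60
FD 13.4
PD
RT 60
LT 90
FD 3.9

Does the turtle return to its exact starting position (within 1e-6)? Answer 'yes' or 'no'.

Answer: no

Derivation:
Executing turtle program step by step:
Start: pos=(0,0), heading=0, pen down
LT 60: heading 0 -> 60
FD 13.4: (0,0) -> (6.7,11.605) [heading=60, draw]
PD: pen down
RT 60: heading 60 -> 0
LT 90: heading 0 -> 90
FD 3.9: (6.7,11.605) -> (6.7,15.505) [heading=90, draw]
Final: pos=(6.7,15.505), heading=90, 2 segment(s) drawn

Start position: (0, 0)
Final position: (6.7, 15.505)
Distance = 16.89; >= 1e-6 -> NOT closed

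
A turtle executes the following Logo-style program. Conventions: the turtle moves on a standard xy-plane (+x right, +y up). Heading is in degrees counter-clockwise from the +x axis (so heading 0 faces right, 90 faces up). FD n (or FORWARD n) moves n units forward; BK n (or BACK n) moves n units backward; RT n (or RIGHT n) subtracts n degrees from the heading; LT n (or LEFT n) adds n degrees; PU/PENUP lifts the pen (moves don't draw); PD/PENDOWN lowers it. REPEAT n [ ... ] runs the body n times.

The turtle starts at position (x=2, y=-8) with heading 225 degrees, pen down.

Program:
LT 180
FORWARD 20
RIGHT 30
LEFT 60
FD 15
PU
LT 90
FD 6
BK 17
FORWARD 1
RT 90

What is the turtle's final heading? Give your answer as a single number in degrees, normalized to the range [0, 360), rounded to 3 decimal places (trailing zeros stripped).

Answer: 75

Derivation:
Executing turtle program step by step:
Start: pos=(2,-8), heading=225, pen down
LT 180: heading 225 -> 45
FD 20: (2,-8) -> (16.142,6.142) [heading=45, draw]
RT 30: heading 45 -> 15
LT 60: heading 15 -> 75
FD 15: (16.142,6.142) -> (20.024,20.631) [heading=75, draw]
PU: pen up
LT 90: heading 75 -> 165
FD 6: (20.024,20.631) -> (14.229,22.184) [heading=165, move]
BK 17: (14.229,22.184) -> (30.65,17.784) [heading=165, move]
FD 1: (30.65,17.784) -> (29.684,18.043) [heading=165, move]
RT 90: heading 165 -> 75
Final: pos=(29.684,18.043), heading=75, 2 segment(s) drawn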